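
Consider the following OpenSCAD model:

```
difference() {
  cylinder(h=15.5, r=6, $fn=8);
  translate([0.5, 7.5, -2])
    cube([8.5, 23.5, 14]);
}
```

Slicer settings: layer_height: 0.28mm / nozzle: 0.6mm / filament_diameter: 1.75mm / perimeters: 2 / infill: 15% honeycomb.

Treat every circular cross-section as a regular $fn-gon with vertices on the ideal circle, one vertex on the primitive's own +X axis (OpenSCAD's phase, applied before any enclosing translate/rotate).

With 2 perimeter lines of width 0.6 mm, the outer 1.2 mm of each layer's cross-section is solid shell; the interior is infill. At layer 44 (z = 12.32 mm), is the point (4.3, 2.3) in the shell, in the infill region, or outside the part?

shell

At z = 12.32 mm: the cylinder: section is a regular 8-gon, circumradius r=6; the cube at (0.5, 7.5) is absent (z outside [-2, 12]); After the difference (first − rest): none of the subtracted shapes is present at this height, so the r=6 cylinder is unchanged — 1 connected region. Overall, the cross-section is a single solid region. The nearest boundary edge runs (6.00, 0.00)→(4.24, 4.24); distance from the point to it = 0.69 mm. The point is inside the cross-section, 0.69 mm from the nearest boundary — within the 1.2 mm shell band (2 × 0.6).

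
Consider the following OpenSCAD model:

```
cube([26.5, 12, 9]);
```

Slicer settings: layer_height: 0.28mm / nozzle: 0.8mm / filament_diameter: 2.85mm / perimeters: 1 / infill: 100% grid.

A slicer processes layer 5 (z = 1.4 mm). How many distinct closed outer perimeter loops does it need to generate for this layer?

1

At z = 1.4 mm: the cube is present — its section is the full 26.5×12 rectangle. The result has 1 disconnected region.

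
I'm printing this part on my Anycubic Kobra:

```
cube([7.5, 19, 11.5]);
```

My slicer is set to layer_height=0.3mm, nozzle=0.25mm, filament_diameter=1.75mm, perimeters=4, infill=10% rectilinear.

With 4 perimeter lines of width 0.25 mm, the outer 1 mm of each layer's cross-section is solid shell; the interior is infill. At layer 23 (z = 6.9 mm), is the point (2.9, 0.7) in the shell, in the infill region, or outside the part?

At z = 6.9 mm: the cube is present — its section is the full 7.5×19 rectangle. Overall, the cross-section is a single solid region. The nearest boundary edge runs (0.00, 0.00)→(7.50, 0.00); distance from the point to it = 0.70 mm. The point is inside the cross-section, 0.70 mm from the nearest boundary — within the 1 mm shell band (4 × 0.25).

shell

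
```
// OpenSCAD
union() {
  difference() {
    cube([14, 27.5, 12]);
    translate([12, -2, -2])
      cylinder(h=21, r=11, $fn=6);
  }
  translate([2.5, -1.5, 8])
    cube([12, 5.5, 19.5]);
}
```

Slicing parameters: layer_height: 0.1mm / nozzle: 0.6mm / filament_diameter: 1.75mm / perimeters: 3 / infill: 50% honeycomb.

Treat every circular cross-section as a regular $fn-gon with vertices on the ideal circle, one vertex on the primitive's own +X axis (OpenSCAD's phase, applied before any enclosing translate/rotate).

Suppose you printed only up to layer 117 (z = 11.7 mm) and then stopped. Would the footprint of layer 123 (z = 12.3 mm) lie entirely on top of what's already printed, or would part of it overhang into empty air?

Compare the two slices. At z = 11.7: the 14×27.5 cube contributes its full rectangle (area 385.00 mm²); the cylinder at (12, -2): section is a regular 6-gon, circumradius r=11 (area = (6/2)·11.000²·sin(360°/6) = 314.37 mm²); After the difference (first − rest): starting from the 14×27.5 cube (385.00 mm²), the r=11 cylinder at (12, -2) partially overlaps it — only the 72.80 mm² overlap (of its 314.37 mm²) is removed, clipping the outline — area = 312.20 mm²; the cube at (2.5, -1.5) is present — its section is the full 12×5.5 rectangle (area 66.00 mm²); Merging all regions: the regions partially overlap — summed areas 378.20 mm² minus the doubly-counted overlap 3.34 mm² gives 374.86 mm² — area = 374.86 mm². At z = 12.3: the cube does not reach this height (z outside [0, 12]); the r=11 cylinder at (12, -2) gives a regular 6-gon of circumradius 11 (constant along its height) (area = (6/2)·11.000²·sin(360°/6) = 314.37 mm²); Taking the first minus the rest: the first operand is absent here, so nothing remains; the cube at (2.5, -1.5) (footprint 12×5.5) is included at this height (area 66.00 mm²); Combining (union): only the 12×5.5 cube at (2.5, -1.5) is present, so the union is just that shape — area = 66.00 mm². Checking containment: the cross-section at z = 12.3 is a subset of the cross-section at z = 11.7.

entirely on top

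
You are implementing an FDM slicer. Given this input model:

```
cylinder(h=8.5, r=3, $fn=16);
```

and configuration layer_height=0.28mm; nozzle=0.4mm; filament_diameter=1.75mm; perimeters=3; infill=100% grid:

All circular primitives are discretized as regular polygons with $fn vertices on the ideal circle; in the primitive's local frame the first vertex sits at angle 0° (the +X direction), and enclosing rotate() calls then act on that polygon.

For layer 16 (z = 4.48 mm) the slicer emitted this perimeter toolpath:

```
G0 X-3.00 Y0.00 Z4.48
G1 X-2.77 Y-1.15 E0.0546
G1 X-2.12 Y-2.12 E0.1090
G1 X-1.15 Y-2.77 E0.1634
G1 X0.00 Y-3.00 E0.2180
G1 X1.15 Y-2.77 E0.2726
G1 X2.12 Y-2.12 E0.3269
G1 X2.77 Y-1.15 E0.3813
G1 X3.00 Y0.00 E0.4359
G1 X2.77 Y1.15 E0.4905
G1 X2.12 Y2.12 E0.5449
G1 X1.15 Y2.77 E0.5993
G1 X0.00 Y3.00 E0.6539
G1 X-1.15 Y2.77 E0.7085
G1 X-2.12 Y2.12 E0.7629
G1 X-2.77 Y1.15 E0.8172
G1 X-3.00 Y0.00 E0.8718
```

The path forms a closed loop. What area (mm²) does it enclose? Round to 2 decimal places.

27.54 mm²

Apply the shoelace formula to the sequence of (X, Y) vertices; enclosed area = 27.54 mm².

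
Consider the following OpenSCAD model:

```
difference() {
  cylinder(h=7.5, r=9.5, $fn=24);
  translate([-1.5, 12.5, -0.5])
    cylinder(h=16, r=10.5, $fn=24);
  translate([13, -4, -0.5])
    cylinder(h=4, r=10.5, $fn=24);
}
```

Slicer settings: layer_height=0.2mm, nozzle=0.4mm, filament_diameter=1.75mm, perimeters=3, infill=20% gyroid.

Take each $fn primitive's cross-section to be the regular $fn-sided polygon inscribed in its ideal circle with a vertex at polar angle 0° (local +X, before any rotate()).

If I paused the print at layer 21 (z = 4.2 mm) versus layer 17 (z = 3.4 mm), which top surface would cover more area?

Layer 21 (z = 4.2): the cylinder: section is a regular 24-gon, circumradius r=9.5 (area = (24/2)·9.500²·sin(360°/24) = 280.30 mm²); the cylinder at (-1.5, 12.5): section is a regular 24-gon, circumradius r=10.5 (area = (24/2)·10.500²·sin(360°/24) = 342.42 mm²); the cylinder at (13, -4) does not reach this height (z outside [-0.5, 3.5]); After the difference (first − rest): starting from the r=9.5 cylinder (280.30 mm²), the r=10.5 cylinder at (-1.5, 12.5) partially overlaps it — only the 77.97 mm² overlap (of its 342.42 mm²) is removed, clipping the outline — area = 202.33 mm². So its area = 202.33 mm². Layer 17 (z = 3.4): the cylinder: section is a regular 24-gon, circumradius r=9.5 (area = (24/2)·9.500²·sin(360°/24) = 280.30 mm²); the r=10.5 cylinder at (-1.5, 12.5) contributes a regular 24-gon of circumradius 10.5 (area = (24/2)·10.500²·sin(360°/24) = 342.42 mm²); the r=10.5 cylinder at (13, -4) gives a regular 24-gon of circumradius 10.5 (constant along its height) (area = (24/2)·10.500²·sin(360°/24) = 342.42 mm²); Taking the first minus the rest: starting from the r=9.5 cylinder (280.30 mm²), the r=10.5 cylinder at (-1.5, 12.5) partially overlaps it — only the 77.97 mm² overlap (of its 342.42 mm²) is removed, clipping the outline; the r=10.5 cylinder at (13, -4) partially overlaps it — only the 62.89 mm² overlap (of its 342.42 mm²) is removed, clipping the outline — area = 139.45 mm². So its area = 139.45 mm². Layer 21 is larger (202.33 vs 139.45 mm²).

layer 21 (z = 4.2 mm)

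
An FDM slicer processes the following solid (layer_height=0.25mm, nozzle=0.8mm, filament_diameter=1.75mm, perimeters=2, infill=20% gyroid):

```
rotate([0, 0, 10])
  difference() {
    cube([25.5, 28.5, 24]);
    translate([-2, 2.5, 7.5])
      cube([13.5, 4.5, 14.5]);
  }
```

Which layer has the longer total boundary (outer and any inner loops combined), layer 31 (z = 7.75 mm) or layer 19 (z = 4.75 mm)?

layer 31 (z = 7.75 mm)

Layer 31 (z = 7.75): the 25.5×28.5 cube contributes its full rectangle (perimeter 108.00 mm); the 13.5×4.5 cube at (-2, 2.5) contributes its full rectangle (perimeter 36.00 mm); Subtracting the remaining from the first: starting from the 25.5×28.5 cube, the 13.5×4.5 cube at (-2, 2.5) partially overlaps it — only the 51.75 mm² overlap (of its 60.75 mm²) is removed, clipping the outline — boundary = 131.00 mm; (rotated 10° about Z; rotation is an isometry so areas/perimeters/island counts are preserved). So its perimeter = 131.00 mm. Layer 19 (z = 4.75): the cube (footprint 25.5×28.5) is included at this height (perimeter 108.00 mm); the cube at (-2, 2.5) is absent (z outside [7.5, 22]); After the difference (first − rest): none of the subtracted shapes is present at this height, so the 25.5×28.5 cube is unchanged — boundary = 108.00 mm; (whole slice rotated 10° about Z — lengths, areas and connectivity unchanged). So its perimeter = 108.00 mm. Layer 31 is larger (131.00 vs 108.00 mm).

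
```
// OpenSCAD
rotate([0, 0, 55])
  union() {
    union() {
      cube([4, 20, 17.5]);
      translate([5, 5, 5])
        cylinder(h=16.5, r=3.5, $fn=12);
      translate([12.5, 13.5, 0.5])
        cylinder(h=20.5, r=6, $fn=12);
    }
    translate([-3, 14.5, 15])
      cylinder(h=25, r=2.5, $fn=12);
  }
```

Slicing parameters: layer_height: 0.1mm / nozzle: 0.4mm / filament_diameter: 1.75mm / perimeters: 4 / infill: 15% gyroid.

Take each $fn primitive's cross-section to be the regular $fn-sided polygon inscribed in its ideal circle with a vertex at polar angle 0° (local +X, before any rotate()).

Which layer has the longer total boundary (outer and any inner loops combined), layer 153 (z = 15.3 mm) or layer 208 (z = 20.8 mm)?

layer 153 (z = 15.3 mm)

Layer 153 (z = 15.3): the cube is present — its section is the full 4×20 rectangle (perimeter 48.00 mm); the r=3.5 cylinder at (5, 5) contributes a regular 12-gon of circumradius 3.5 (perimeter = 2·12·3.500·sin(180°/12) = 21.74 mm); the r=6 cylinder at (12.5, 13.5) contributes a regular 12-gon of circumradius 6 (perimeter = 2·12·6.000·sin(180°/12) = 37.27 mm); Combining (union): the regions partially overlap (shared area 11.64 mm²), so the edge portions inside another operand are dropped and the merged outline is re-measured after clipping — boundary = 91.75 mm; the cylinder at (-3, 14.5): section is a regular 12-gon, circumradius r=2.5 (perimeter = 2·12·2.500·sin(180°/12) = 15.53 mm); Combining (union): the 2 present regions are separate (no shared area or edge), so areas and boundary lengths simply add and each stays a separate island — boundary = 107.28 mm; (rotated 55° about Z; rotation is an isometry so areas/perimeters/island counts are preserved). So its perimeter = 107.28 mm. Layer 208 (z = 20.8): the cube is absent (z outside [0, 17.5]); the cylinder at (5, 5): section is a regular 12-gon, circumradius r=3.5 (perimeter = 2·12·3.500·sin(180°/12) = 21.74 mm); the r=6 cylinder at (12.5, 13.5) gives a regular 12-gon of circumradius 6 (constant along its height) (perimeter = 2·12·6.000·sin(180°/12) = 37.27 mm); Taking the union: the 2 present regions are separate (no shared area or edge), so areas and boundary lengths simply add and each stays a separate island — boundary = 59.01 mm; the r=2.5 cylinder at (-3, 14.5) gives a regular 12-gon of circumradius 2.5 (constant along its height) (perimeter = 2·12·2.500·sin(180°/12) = 15.53 mm); Merging all regions: the 2 present regions are separate (no shared area or edge), so areas and boundary lengths simply add and each stays a separate island — boundary = 74.54 mm; (whole slice rotated 55° about Z — lengths, areas and connectivity unchanged). So its perimeter = 74.54 mm. Layer 153 is larger (107.28 vs 74.54 mm).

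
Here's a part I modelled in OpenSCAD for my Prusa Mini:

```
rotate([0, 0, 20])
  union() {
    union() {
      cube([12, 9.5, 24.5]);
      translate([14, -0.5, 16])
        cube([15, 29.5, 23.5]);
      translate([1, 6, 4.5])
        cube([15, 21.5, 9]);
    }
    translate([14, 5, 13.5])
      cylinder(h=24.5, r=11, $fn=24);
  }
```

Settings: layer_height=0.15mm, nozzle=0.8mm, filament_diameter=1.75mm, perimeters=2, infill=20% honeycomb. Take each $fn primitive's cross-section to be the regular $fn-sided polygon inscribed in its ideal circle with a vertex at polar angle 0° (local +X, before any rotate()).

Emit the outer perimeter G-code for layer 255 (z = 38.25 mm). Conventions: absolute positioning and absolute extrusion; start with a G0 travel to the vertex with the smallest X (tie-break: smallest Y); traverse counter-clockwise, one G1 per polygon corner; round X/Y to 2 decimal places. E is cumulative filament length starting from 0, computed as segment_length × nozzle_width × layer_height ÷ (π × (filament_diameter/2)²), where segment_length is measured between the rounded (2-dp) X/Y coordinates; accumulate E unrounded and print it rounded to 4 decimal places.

G0 X3.24 Y32.04 Z38.25
G1 X13.33 Y4.32 E1.4717
G1 X27.42 Y9.45 E2.2198
G1 X17.33 Y37.17 E3.6915
G1 X3.24 Y32.04 E4.4396

At z = 38.25 mm: the cube is absent (z outside [0, 24.5]); the 15×29.5 cube at (14, -0.5) contributes its full rectangle; the cube at (1, 6) is not intersected at this z (z outside [4.5, 13.5]); Combining (union): only the 15×29.5 cube at (14, -0.5) is present, so the union is just that shape — 1 connected region; the cylinder at (14, 5) is not intersected at this z (z outside [13.5, 38]); Merging all regions: only the result so far is present, so the union is just that shape — 1 connected region; (rotated 20° about Z; rotation is an isometry so areas/perimeters/island counts are preserved). The outline is a single polygon with 4 vertices. Extrusion per mm of travel: 0.8 × 0.15 / (π × 0.875²) = 0.049890. Accumulating E over each segment gives final E = 4.4396.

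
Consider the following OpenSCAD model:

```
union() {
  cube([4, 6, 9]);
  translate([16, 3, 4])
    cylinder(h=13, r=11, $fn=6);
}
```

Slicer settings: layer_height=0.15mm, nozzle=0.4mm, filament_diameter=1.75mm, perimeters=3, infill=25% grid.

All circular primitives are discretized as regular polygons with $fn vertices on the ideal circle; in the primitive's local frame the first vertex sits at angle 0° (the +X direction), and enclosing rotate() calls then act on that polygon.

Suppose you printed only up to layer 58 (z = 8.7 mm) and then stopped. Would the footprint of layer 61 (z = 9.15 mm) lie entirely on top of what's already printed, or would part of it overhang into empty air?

entirely on top

Compare the two slices. At z = 8.7: the 4×6 cube contributes its full rectangle (area 24.00 mm²); the r=11 cylinder at (16, 3) contributes a regular 6-gon of circumradius 11 (area = (6/2)·11.000²·sin(360°/6) = 314.37 mm²); Combining (union): the 2 present regions are separate (no shared area or edge), so areas and boundary lengths simply add and each stays a separate island — area = 338.37 mm². At z = 9.15: the cube does not reach this height (z outside [0, 9]); the cylinder at (16, 3): section is a regular 6-gon, circumradius r=11 (area = (6/2)·11.000²·sin(360°/6) = 314.37 mm²); Combining (union): only the r=11 cylinder at (16, 3) is present, so the union is just that shape — area = 314.37 mm². Checking containment: the cross-section at z = 9.15 is a subset of the cross-section at z = 8.7.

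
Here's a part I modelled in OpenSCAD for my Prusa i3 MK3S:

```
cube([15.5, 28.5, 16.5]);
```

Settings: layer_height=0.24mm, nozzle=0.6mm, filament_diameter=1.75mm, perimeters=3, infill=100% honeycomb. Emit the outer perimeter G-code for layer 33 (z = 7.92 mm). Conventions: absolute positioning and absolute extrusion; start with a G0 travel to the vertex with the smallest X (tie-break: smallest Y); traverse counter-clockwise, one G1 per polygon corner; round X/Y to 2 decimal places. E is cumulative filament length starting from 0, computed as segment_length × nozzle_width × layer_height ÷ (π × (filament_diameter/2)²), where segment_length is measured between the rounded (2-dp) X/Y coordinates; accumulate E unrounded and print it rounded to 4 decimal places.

G0 X0.00 Y0.00 Z7.92
G1 X15.50 Y0.00 E0.9280
G1 X15.50 Y28.50 E2.6342
G1 X0.00 Y28.50 E3.5622
G1 X0.00 Y0.00 E5.2684

At z = 7.92 mm: the cube is present — its section is the full 15.5×28.5 rectangle. The outline is a single polygon with 4 vertices. Extrusion per mm of travel: 0.6 × 0.24 / (π × 0.875²) = 0.059868. Accumulating E over each segment gives final E = 5.2684.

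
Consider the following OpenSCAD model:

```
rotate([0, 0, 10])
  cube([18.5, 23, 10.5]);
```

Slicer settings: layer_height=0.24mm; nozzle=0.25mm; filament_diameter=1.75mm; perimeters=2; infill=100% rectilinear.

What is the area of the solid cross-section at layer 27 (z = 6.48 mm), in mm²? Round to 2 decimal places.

At z = 6.48 mm: the cube (footprint 18.5×23) is included at this height (area 425.50 mm²); (rotated 10° about Z; rotation is an isometry so areas/perimeters/island counts are preserved). Overall, the cross-section is a single solid region. Net area = 425.50 mm².

425.50 mm²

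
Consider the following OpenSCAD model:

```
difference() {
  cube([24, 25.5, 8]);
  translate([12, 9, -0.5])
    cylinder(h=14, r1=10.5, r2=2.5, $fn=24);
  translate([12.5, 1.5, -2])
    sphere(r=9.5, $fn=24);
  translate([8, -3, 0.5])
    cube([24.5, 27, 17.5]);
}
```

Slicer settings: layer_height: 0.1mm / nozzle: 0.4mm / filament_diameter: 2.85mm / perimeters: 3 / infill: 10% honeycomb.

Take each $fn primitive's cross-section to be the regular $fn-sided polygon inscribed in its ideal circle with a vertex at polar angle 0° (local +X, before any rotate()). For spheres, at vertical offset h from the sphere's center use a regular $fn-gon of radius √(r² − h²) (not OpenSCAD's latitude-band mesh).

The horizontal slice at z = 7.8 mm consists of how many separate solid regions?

1

At z = 7.8 mm: the 24×25.5 cube contributes its full rectangle; the cone at (12, 9) (r1=10.5→r2=2.5) has section circumradius 5.757 here — a regular 24-gon; the sphere at (12.5, 1.5) is absent (|z−center|=9.800 > r=9.5); the 24.5×27 cube at (8, -3) contributes its full rectangle; After the difference (first − rest): starting from the 24×25.5 cube, the cone at (12, 9) lies wholly inside it (removes its full 102.94 mm² and its 36.07 mm outline becomes a hole wall); the 24.5×27 cube at (8, -3) partially overlaps it — only the 290.80 mm² overlap (of its 661.50 mm²) is removed, clipping the outline — 1 connected region. The result has 1 disconnected region.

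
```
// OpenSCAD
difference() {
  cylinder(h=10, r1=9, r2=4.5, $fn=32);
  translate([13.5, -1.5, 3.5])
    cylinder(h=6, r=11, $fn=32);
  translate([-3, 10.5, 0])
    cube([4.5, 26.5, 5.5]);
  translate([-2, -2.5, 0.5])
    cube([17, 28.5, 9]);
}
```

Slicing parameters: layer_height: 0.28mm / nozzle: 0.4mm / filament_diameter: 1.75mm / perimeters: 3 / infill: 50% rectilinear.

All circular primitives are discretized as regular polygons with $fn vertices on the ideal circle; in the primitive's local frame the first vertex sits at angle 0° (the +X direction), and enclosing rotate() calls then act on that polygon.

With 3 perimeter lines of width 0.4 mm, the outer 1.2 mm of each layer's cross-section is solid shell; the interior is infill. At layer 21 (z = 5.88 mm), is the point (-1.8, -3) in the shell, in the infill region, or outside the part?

At z = 5.88 mm: the cone (r1=9→r2=4.5) has section circumradius 6.354 here — a regular 32-gon; the cylinder at (13.5, -1.5): section is a regular 32-gon, circumradius r=11; the cube at (-3, 10.5) is absent (z outside [0, 5.5]); the cube at (-2, -2.5) is present — its section is the full 17×28.5 rectangle; After the difference (first − rest): starting from the cone, the r=11 cylinder at (13.5, -1.5) partially overlaps it — only the 25.83 mm² overlap (of its 377.69 mm²) is removed, clipping the outline; the 17×28.5 cube at (-2, -2.5) partially overlaps it — only the 44.28 mm² overlap (of its 484.50 mm²) is removed, clipping the outline — 1 connected region. Overall, the cross-section is a single solid region. The nearest boundary edge runs (-2.00, -2.50)→(2.60, -2.50); distance from the point to it = 0.50 mm. The point is inside the cross-section, 0.50 mm from the nearest boundary — within the 1.2 mm shell band (3 × 0.4).

shell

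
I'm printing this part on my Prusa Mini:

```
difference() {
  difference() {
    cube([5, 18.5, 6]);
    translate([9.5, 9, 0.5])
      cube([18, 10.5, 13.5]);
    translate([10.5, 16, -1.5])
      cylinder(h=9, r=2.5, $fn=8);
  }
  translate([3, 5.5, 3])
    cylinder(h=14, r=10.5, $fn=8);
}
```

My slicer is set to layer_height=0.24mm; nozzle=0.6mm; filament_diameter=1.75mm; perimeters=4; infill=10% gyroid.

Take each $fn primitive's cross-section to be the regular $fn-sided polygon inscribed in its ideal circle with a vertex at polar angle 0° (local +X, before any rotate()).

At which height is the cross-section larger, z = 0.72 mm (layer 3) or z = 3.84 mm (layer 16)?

layer 3 (z = 0.72 mm)

Layer 3 (z = 0.72): the cube (footprint 5×18.5) is included at this height (area 92.50 mm²); the 18×10.5 cube at (9.5, 9) contributes its full rectangle (area 189.00 mm²); the r=2.5 cylinder at (10.5, 16) contributes a regular 8-gon of circumradius 2.5 (area = (8/2)·2.500²·sin(360°/8) = 17.68 mm²); Subtracting the remaining from the first: starting from the 5×18.5 cube (92.50 mm²), the 18×10.5 cube at (9.5, 9) misses the remaining region (no effect); the r=2.5 cylinder at (10.5, 16) misses the remaining region (no effect) — area = 92.50 mm²; the cylinder at (3, 5.5) is absent (z outside [3, 17]); After the difference (first − rest): none of the subtracted shapes is present at this height, so the result so far is unchanged — area = 92.50 mm². So its area = 92.50 mm². Layer 16 (z = 3.84): the cube is present — its section is the full 5×18.5 rectangle (area 92.50 mm²); the cube at (9.5, 9) (footprint 18×10.5) is included at this height (area 189.00 mm²); the r=2.5 cylinder at (10.5, 16) contributes a regular 8-gon of circumradius 2.5 (area = (8/2)·2.500²·sin(360°/8) = 17.68 mm²); Subtracting the remaining from the first: starting from the 5×18.5 cube (92.50 mm²), the 18×10.5 cube at (9.5, 9) misses the remaining region (no effect); the r=2.5 cylinder at (10.5, 16) misses the remaining region (no effect) — area = 92.50 mm²; the r=10.5 cylinder at (3, 5.5) contributes a regular 8-gon of circumradius 10.5 (area = (8/2)·10.500²·sin(360°/8) = 311.83 mm²); After the difference (first − rest): starting from the result so far (92.50 mm²), the r=10.5 cylinder at (3, 5.5) partially overlaps it — only the 77.31 mm² overlap (of its 311.83 mm²) is removed, clipping the outline — area = 15.19 mm². So its area = 15.19 mm². Layer 3 is larger (92.50 vs 15.19 mm²).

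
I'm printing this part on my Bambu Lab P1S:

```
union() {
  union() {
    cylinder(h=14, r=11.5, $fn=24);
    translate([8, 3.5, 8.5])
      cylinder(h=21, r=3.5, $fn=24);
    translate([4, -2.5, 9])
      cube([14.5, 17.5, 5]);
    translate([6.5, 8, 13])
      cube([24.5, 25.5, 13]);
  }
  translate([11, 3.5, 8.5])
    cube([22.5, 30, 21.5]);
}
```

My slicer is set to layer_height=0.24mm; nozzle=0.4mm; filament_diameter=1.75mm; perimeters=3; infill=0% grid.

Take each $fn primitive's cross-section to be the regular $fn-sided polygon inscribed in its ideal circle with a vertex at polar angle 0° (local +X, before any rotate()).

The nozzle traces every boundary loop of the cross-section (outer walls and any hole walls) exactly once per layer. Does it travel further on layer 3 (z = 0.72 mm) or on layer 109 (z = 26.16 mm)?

Layer 3 (z = 0.72): the r=11.5 cylinder gives a regular 24-gon of circumradius 11.5 (constant along its height) (perimeter = 2·24·11.500·sin(180°/24) = 72.05 mm); the cylinder at (8, 3.5) does not reach this height (z outside [8.5, 29.5]); the cube at (4, -2.5) is absent (z outside [9, 14]); the cube at (6.5, 8) is not intersected at this z (z outside [13, 26]); Merging all regions: only the r=11.5 cylinder is present, so the union is just that shape — boundary = 72.05 mm; the cube at (11, 3.5) does not reach this height (z outside [8.5, 30]); Merging all regions: only that combined region is present, so the union is just that shape — boundary = 72.05 mm. So its perimeter = 72.05 mm. Layer 109 (z = 26.16): the cylinder does not reach this height (z outside [0, 14]); the r=3.5 cylinder at (8, 3.5) contributes a regular 24-gon of circumradius 3.5 (perimeter = 2·24·3.500·sin(180°/24) = 21.93 mm); the cube at (4, -2.5) does not reach this height (z outside [9, 14]); the cube at (6.5, 8) is absent (z outside [13, 26]); Taking the union: only the r=3.5 cylinder at (8, 3.5) is present, so the union is just that shape — boundary = 21.93 mm; the 22.5×30 cube at (11, 3.5) contributes its full rectangle (perimeter 105.00 mm); Combining (union): the regions partially overlap (shared area 0.57 mm²), so the edge portions inside another operand are dropped and the merged outline is re-measured after clipping — boundary = 122.76 mm. So its perimeter = 122.76 mm. Layer 109 is larger (122.76 vs 72.05 mm).

layer 109 (z = 26.16 mm)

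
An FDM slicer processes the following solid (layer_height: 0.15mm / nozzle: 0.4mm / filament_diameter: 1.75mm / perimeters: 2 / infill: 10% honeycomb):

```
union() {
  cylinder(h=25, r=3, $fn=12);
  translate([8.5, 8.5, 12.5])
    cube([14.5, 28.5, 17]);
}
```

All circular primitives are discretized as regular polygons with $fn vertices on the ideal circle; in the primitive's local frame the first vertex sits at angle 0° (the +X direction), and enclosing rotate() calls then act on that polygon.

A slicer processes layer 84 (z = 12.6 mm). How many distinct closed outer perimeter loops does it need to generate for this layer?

2

At z = 12.6 mm: the r=3 cylinder gives a regular 12-gon of circumradius 3 (constant along its height); the cube at (8.5, 8.5) (footprint 14.5×28.5) is included at this height; Taking the union: the 2 present regions are separate (no shared area or edge), so areas and boundary lengths simply add and each stays a separate island — 2 connected regions. The result has 2 disconnected regions.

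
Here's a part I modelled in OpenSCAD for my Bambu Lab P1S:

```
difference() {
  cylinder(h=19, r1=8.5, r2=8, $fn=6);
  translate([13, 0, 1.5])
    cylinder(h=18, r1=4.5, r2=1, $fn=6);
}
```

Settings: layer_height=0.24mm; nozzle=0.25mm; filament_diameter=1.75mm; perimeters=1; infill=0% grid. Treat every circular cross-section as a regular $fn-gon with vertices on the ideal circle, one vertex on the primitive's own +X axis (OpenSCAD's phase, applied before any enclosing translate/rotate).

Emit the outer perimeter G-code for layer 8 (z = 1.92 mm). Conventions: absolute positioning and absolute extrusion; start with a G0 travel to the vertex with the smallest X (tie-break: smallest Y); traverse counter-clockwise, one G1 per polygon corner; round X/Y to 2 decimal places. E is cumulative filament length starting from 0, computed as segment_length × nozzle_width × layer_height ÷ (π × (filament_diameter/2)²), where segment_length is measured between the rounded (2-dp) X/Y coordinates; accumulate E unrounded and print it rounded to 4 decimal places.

At z = 1.92 mm: the cone contributes a regular 6-gon of circumradius 8.449 (interpolated between r1=8.5 and r2=8 at t=0.101); the cone at (13, 0) (r1=4.5→r2=1) has section circumradius 4.418 here — a regular 6-gon; After the difference (first − rest): starting from the cone, the cone at (13, 0) misses the remaining region (no effect) — 1 connected region. The outline is a single polygon with 6 vertices. Extrusion per mm of travel: 0.25 × 0.24 / (π × 0.875²) = 0.024945. Accumulating E over each segment gives final E = 1.2646.

G0 X-8.45 Y0.00 Z1.92
G1 X-4.22 Y-7.32 E0.2109
G1 X4.22 Y-7.32 E0.4214
G1 X8.45 Y0.00 E0.6323
G1 X4.22 Y7.32 E0.8432
G1 X-4.22 Y7.32 E1.0538
G1 X-8.45 Y0.00 E1.2646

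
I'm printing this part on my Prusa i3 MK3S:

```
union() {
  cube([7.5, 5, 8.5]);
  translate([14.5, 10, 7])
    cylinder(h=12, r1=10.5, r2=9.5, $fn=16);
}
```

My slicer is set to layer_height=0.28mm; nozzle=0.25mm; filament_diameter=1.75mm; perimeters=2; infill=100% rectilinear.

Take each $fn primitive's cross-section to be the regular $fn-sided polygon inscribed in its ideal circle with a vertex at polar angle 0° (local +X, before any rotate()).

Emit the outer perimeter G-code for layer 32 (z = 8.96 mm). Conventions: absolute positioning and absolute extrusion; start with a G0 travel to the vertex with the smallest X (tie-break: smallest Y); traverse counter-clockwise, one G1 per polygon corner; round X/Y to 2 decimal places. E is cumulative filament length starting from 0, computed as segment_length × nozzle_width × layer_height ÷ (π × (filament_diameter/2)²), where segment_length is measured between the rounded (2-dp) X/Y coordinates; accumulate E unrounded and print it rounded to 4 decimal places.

G0 X4.16 Y10.00 Z8.96
G1 X4.95 Y6.04 E0.1175
G1 X7.19 Y2.69 E0.2348
G1 X10.54 Y0.45 E0.3521
G1 X14.50 Y-0.34 E0.4696
G1 X18.46 Y0.45 E0.5871
G1 X21.81 Y2.69 E0.7044
G1 X24.05 Y6.04 E0.8217
G1 X24.84 Y10.00 E0.9392
G1 X24.05 Y13.96 E1.0567
G1 X21.81 Y17.31 E1.1740
G1 X18.46 Y19.55 E1.2913
G1 X14.50 Y20.34 E1.4088
G1 X10.54 Y19.55 E1.5263
G1 X7.19 Y17.31 E1.6436
G1 X4.95 Y13.96 E1.7609
G1 X4.16 Y10.00 E1.8784

At z = 8.96 mm: the cube does not reach this height (z outside [0, 8.5]); the cone at (14.5, 10): at t=0.163 of its height the radius interpolates to r₁+(r₂−r₁)t = 10.337, giving a regular 16-gon of that circumradius; Combining (union): only the cone at (14.5, 10) is present, so the union is just that shape — 1 connected region. The outline is a single polygon with 16 vertices. Extrusion per mm of travel: 0.25 × 0.28 / (π × 0.875²) = 0.029103. Accumulating E over each segment gives final E = 1.8784.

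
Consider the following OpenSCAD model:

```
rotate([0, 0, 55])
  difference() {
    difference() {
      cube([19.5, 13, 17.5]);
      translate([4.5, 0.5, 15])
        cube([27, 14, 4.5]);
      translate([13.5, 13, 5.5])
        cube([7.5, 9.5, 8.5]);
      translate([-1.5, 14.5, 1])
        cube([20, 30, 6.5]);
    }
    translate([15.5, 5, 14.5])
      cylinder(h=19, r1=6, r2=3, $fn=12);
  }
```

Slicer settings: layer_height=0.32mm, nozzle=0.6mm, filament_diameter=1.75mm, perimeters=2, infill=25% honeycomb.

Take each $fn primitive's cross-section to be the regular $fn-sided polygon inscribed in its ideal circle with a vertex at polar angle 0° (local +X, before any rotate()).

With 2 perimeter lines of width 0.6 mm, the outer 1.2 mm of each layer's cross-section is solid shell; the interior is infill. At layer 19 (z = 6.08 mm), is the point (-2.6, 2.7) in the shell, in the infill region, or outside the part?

At z = 6.08 mm: the cube (footprint 19.5×13) is included at this height; the cube at (4.5, 0.5) does not reach this height (z outside [15, 19.5]); the 7.5×9.5 cube at (13.5, 13) contributes its full rectangle; the 20×30 cube at (-1.5, 14.5) contributes its full rectangle; Subtracting the remaining from the first: starting from the 19.5×13 cube, the 7.5×9.5 cube at (13.5, 13) misses the remaining region (no effect); the 20×30 cube at (-1.5, 14.5) misses the remaining region (no effect) — 1 connected region; the cone at (15.5, 5) is absent (z outside [14.5, 33.5]); After the difference (first − rest): none of the subtracted shapes is present at this height, so that combined region is unchanged — 1 connected region; (whole slice rotated 55° about Z — lengths, areas and connectivity unchanged). Overall, the cross-section is a single solid region. Undo the 55° rotation: the query point maps to (0.720, 3.678) in the un-rotated model frame. The nearest boundary edge runs (0.00, 0.00)→(0.00, 13.00); distance from the point to it = 0.72 mm. The point is inside the cross-section, 0.72 mm from the nearest boundary — within the 1.2 mm shell band (2 × 0.6).

shell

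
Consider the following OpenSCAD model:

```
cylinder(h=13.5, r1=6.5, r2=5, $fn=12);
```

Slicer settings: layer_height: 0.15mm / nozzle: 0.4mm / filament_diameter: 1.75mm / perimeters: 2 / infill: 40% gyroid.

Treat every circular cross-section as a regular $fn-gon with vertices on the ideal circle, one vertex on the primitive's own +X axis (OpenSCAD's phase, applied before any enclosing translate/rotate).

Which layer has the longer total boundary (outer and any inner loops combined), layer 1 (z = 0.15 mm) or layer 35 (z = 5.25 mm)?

layer 1 (z = 0.15 mm)

Layer 1 (z = 0.15): the cone (r1=6.5→r2=5) has section circumradius 6.483 here — a regular 12-gon (perimeter = 2·12·6.483·sin(180°/12) = 40.27 mm). So its perimeter = 40.27 mm. Layer 35 (z = 5.25): the cone contributes a regular 12-gon of circumradius 5.917 (interpolated between r1=6.5 and r2=5 at t=0.389) (perimeter = 2·12·5.917·sin(180°/12) = 36.75 mm). So its perimeter = 36.75 mm. Layer 1 is larger (40.27 vs 36.75 mm).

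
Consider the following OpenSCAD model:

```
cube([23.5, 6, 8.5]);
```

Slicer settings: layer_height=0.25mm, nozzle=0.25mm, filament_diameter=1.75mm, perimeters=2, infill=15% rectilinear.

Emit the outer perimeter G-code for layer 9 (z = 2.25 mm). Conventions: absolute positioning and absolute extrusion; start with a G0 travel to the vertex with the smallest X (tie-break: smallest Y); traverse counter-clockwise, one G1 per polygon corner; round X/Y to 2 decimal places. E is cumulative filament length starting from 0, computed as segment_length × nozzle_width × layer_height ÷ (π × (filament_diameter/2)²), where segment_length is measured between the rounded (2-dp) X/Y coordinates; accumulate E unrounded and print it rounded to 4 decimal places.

G0 X0.00 Y0.00 Z2.25
G1 X23.50 Y0.00 E0.6106
G1 X23.50 Y6.00 E0.7665
G1 X0.00 Y6.00 E1.3772
G1 X0.00 Y0.00 E1.5331

At z = 2.25 mm: the 23.5×6 cube contributes its full rectangle. The outline is a single polygon with 4 vertices. Extrusion per mm of travel: 0.25 × 0.25 / (π × 0.875²) = 0.025984. Accumulating E over each segment gives final E = 1.5331.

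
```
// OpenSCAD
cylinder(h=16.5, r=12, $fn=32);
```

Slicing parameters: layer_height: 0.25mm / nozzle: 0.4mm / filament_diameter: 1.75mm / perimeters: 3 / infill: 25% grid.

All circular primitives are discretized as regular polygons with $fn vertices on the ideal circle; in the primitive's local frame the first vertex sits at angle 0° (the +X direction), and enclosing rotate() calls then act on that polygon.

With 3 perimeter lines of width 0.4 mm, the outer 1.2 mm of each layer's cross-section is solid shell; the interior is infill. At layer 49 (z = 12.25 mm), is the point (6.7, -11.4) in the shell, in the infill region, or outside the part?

At z = 12.25 mm: the r=12 cylinder gives a regular 32-gon of circumradius 12 (constant along its height). Overall, the cross-section is a single solid region. The nearest boundary edge runs (4.59, -11.09)→(6.67, -9.98); distance from the point to it = 1.27 mm. The point is not inside any of the regions above, so it lies outside the cross-section (1.27 mm from the nearest boundary).

outside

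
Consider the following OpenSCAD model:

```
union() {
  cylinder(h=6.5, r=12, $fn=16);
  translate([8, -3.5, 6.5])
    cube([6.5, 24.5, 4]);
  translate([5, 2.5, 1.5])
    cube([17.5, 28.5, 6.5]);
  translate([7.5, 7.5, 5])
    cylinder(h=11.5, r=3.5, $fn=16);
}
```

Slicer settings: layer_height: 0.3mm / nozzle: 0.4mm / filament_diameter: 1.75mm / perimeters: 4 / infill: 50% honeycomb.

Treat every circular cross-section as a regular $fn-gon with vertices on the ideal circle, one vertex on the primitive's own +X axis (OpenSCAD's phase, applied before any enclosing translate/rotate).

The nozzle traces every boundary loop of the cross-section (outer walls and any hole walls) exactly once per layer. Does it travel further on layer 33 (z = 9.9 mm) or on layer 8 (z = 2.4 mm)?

layer 8 (z = 2.4 mm)

Layer 33 (z = 9.9): the cylinder is not intersected at this z (z outside [0, 6.5]); the cube at (8, -3.5) (footprint 6.5×24.5) is included at this height (perimeter 62.00 mm); the cube at (5, 2.5) is not intersected at this z (z outside [1.5, 8]); the r=3.5 cylinder at (7.5, 7.5) gives a regular 16-gon of circumradius 3.5 (constant along its height) (perimeter = 2·16·3.500·sin(180°/16) = 21.85 mm); Combining (union): the regions partially overlap (shared area 15.30 mm²), so the edge portions inside another operand are dropped and the merged outline is re-measured after clipping — boundary = 67.14 mm. So its perimeter = 67.14 mm. Layer 8 (z = 2.4): the cylinder: section is a regular 16-gon, circumradius r=12 (perimeter = 2·16·12.000·sin(180°/16) = 74.91 mm); the cube at (8, -3.5) is not intersected at this z (z outside [6.5, 10.5]); the cube at (5, 2.5) (footprint 17.5×28.5) is included at this height (perimeter 92.00 mm); the cylinder at (7.5, 7.5) is absent (z outside [5, 16.5]); Combining (union): the regions partially overlap (shared area 35.86 mm²), so the edge portions inside another operand are dropped and the merged outline is re-measured after clipping — boundary = 141.09 mm. So its perimeter = 141.09 mm. Layer 8 is larger (141.09 vs 67.14 mm).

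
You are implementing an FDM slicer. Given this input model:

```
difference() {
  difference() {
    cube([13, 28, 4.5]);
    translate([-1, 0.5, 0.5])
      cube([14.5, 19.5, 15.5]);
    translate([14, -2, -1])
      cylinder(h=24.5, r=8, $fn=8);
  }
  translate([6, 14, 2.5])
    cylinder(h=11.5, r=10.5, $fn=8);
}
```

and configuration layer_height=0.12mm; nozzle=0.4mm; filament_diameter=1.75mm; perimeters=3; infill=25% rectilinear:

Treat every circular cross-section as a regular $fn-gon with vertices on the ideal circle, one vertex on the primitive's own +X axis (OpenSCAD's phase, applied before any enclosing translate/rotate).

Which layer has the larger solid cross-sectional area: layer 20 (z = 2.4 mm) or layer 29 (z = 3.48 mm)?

layer 20 (z = 2.4 mm)

Layer 20 (z = 2.4): the 13×28 cube contributes its full rectangle (area 364.00 mm²); the 14.5×19.5 cube at (-1, 0.5) contributes its full rectangle (area 282.75 mm²); the r=8 cylinder at (14, -2) gives a regular 8-gon of circumradius 8 (constant along its height) (area = (8/2)·8.000²·sin(360°/8) = 181.02 mm²); Taking the first minus the rest: starting from the 13×28 cube (364.00 mm²), the 14.5×19.5 cube at (-1, 0.5) partially overlaps it — only the 253.50 mm² overlap (of its 282.75 mm²) is removed, clipping the outline; the r=8 cylinder at (14, -2) partially overlaps it — only the 3.03 mm² overlap (of its 181.02 mm²) is removed, clipping the outline — area = 107.47 mm²; the cylinder at (6, 14) is not intersected at this z (z outside [2.5, 14]); Subtracting the remaining from the first: none of the subtracted shapes is present at this height, so that combined region is unchanged — area = 107.47 mm². So its area = 107.47 mm². Layer 29 (z = 3.48): the 13×28 cube contributes its full rectangle (area 364.00 mm²); the cube at (-1, 0.5) is present — its section is the full 14.5×19.5 rectangle (area 282.75 mm²); the r=8 cylinder at (14, -2) contributes a regular 8-gon of circumradius 8 (area = (8/2)·8.000²·sin(360°/8) = 181.02 mm²); After the difference (first − rest): starting from the 13×28 cube (364.00 mm²), the 14.5×19.5 cube at (-1, 0.5) partially overlaps it — only the 253.50 mm² overlap (of its 282.75 mm²) is removed, clipping the outline; the r=8 cylinder at (14, -2) partially overlaps it — only the 3.03 mm² overlap (of its 181.02 mm²) is removed, clipping the outline — area = 107.47 mm²; the r=10.5 cylinder at (6, 14) contributes a regular 8-gon of circumradius 10.5 (area = (8/2)·10.500²·sin(360°/8) = 311.83 mm²); After the difference (first − rest): starting from that combined region (107.47 mm²), the r=10.5 cylinder at (6, 14) partially overlaps it — only the 40.90 mm² overlap (of its 311.83 mm²) is removed, clipping the outline — area = 66.57 mm². So its area = 66.57 mm². Layer 20 is larger (107.47 vs 66.57 mm²).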